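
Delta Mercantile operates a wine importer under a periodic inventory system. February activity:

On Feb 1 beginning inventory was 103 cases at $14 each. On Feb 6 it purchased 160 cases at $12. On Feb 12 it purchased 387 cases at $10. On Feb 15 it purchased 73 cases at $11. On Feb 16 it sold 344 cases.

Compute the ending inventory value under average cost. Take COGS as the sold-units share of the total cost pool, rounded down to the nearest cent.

Feb 16, sell 344: 344/723 × $8,035.00 → $3,823.01
Ending inventory (cost pool remaining) = $4,211.99

Ending inventory = $4,211.99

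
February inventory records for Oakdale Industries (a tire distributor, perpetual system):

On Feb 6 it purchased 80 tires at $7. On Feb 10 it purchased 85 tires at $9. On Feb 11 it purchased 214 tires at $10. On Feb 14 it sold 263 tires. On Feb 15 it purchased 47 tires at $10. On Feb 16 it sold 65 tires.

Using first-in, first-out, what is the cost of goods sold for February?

Feb 14, 263 sold [FIFO — oldest first]: 80 @ $7 + 85 @ $9 + 98 @ $10 = $2,305
Feb 16, 65 sold [FIFO — oldest first]: 65 @ $10 = $650
Total COGS = $2,305 + $650 = $2,955
Ending inventory: 51 @ $10 + 47 @ $10 = $980

COGS = $2,955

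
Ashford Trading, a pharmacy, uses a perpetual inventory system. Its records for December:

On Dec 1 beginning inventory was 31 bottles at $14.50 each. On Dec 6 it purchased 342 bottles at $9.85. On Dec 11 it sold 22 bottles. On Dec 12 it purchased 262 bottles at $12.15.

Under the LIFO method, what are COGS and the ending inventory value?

COGS = $216.70; ending inventory = $6,784.80

Dec 11, 22 sold [LIFO — newest first]: 22 @ $9.85 = $216.70
Ending inventory: 31 @ $14.50 + 320 @ $9.85 + 262 @ $12.15 = $6,784.80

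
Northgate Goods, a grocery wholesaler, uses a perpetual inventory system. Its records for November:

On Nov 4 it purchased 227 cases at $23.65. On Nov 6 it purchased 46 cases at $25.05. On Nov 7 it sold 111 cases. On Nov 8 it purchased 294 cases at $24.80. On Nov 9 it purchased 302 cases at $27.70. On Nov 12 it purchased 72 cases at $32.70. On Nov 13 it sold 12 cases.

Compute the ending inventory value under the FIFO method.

Ending inventory = $21,622.90

Nov 7, 111 sold [FIFO — oldest first]: 111 @ $23.65 = $2,625.15
Nov 13, 12 sold [FIFO — oldest first]: 12 @ $23.65 = $283.80
Total COGS = $2,625.15 + $283.80 = $2,908.95
Ending inventory: 104 @ $23.65 + 46 @ $25.05 + 294 @ $24.80 + 302 @ $27.70 + 72 @ $32.70 = $21,622.90
Check: goods available $24,531.85 = COGS $2,908.95 + ending $21,622.90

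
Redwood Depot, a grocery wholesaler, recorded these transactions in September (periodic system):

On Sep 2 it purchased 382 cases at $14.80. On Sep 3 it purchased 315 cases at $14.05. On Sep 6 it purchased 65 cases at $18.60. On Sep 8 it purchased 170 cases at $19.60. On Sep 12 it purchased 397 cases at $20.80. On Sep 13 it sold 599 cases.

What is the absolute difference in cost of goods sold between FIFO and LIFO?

$3,482.35

FIFO COGS: 382 @ $14.80 + 217 @ $14.05 = $8,702.45
LIFO COGS: 397 @ $20.80 + 170 @ $19.60 + 32 @ $18.60 = $12,184.80
Difference = |$8,702.45 − $12,184.80| = $3,482.35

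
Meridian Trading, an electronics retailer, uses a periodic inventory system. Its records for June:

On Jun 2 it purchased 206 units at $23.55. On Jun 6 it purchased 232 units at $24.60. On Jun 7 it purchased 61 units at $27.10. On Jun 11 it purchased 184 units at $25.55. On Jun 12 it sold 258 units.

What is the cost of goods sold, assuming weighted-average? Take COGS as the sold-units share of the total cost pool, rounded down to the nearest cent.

COGS = $6,388.72

Jun 12, sell 258: 258/683 × $16,912.80 → $6,388.72
Ending inventory (cost pool remaining) = $10,524.08
Check: goods available $16,912.80 = COGS $6,388.72 + ending $10,524.08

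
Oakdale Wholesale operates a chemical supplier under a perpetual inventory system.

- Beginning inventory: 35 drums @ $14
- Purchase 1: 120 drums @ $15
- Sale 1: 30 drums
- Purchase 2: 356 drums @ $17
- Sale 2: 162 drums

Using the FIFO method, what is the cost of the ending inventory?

Ending inventory = $5,423

Sale 1 (30) [FIFO — oldest first]: 30 @ $14 = $420
Sale 2 (162) [FIFO — oldest first]: 5 @ $14 + 120 @ $15 + 37 @ $17 = $2,499
Total COGS = $420 + $2,499 = $2,919
Ending inventory: 319 @ $17 = $5,423
Check: goods available $8,342 = COGS $2,919 + ending $5,423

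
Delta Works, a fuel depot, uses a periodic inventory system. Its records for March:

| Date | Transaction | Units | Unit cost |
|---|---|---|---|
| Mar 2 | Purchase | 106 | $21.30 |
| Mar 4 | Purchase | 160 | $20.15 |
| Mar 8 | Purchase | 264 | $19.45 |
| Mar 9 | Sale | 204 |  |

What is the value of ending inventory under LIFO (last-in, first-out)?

Ending inventory = $6,648.80

Mar 9, 204 sold [LIFO — newest first]: 204 @ $19.45 = $3,967.80
Ending inventory: 106 @ $21.30 + 160 @ $20.15 + 60 @ $19.45 = $6,648.80
Check: goods available $10,616.60 = COGS $3,967.80 + ending $6,648.80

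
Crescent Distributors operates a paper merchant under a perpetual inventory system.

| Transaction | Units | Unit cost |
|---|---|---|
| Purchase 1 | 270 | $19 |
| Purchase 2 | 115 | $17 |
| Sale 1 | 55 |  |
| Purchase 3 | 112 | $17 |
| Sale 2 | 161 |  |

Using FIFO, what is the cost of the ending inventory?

Ending inventory = $4,885

Sale 1 (55) [FIFO — oldest first]: 55 @ $19 = $1,045
Sale 2 (161) [FIFO — oldest first]: 161 @ $19 = $3,059
Total COGS = $1,045 + $3,059 = $4,104
Ending inventory: 54 @ $19 + 115 @ $17 + 112 @ $17 = $4,885
Check: goods available $8,989 = COGS $4,104 + ending $4,885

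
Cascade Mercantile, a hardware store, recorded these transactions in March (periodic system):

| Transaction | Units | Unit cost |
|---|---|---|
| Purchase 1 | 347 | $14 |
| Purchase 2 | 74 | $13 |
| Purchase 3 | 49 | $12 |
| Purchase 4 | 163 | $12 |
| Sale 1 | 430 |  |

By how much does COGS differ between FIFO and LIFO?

$406

FIFO COGS: 347 @ $14 + 74 @ $13 + 9 @ $12 = $5,928
LIFO COGS: 163 @ $12 + 49 @ $12 + 74 @ $13 + 144 @ $14 = $5,522
Difference = |$5,928 − $5,522| = $406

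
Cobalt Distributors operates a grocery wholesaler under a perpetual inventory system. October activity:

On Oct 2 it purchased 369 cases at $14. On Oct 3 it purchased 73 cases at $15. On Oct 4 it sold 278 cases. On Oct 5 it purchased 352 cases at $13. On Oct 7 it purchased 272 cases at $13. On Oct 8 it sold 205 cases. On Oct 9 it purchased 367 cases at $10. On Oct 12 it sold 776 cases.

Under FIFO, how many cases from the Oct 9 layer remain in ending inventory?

Oct 4, 278 sold [FIFO — oldest first]: 278 @ $14 = $3,892
Oct 8, 205 sold [FIFO — oldest first]: 91 @ $14 + 73 @ $15 + 41 @ $13 = $2,902
Oct 12, 776 sold [FIFO — oldest first]: 311 @ $13 + 272 @ $13 + 193 @ $10 = $9,509
Total COGS = $3,892 + $2,902 + $9,509 = $16,303
Ending inventory: 174 @ $10 = $1,740
Check: goods available $18,043 = COGS $16,303 + ending $1,740

174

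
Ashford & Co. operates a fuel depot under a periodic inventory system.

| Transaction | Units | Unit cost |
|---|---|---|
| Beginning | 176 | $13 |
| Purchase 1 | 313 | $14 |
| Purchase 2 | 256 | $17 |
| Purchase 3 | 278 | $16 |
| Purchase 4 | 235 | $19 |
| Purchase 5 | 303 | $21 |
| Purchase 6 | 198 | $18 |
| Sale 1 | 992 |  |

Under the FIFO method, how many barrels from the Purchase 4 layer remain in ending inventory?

Sale 1 (992) [FIFO — oldest first]: 176 @ $13 + 313 @ $14 + 256 @ $17 + 247 @ $16 = $14,974
Ending inventory: 31 @ $16 + 235 @ $19 + 303 @ $21 + 198 @ $18 = $14,888
Check: goods available $29,862 = COGS $14,974 + ending $14,888

235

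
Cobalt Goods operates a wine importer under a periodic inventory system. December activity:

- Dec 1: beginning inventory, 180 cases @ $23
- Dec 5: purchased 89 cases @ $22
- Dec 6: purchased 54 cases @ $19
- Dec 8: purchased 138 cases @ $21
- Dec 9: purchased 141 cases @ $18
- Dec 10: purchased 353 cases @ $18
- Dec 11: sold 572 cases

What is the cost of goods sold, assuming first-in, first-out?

Dec 11, 572 sold [FIFO — oldest first]: 180 @ $23 + 89 @ $22 + 54 @ $19 + 138 @ $21 + 111 @ $18 = $12,020
Ending inventory: 30 @ $18 + 353 @ $18 = $6,894

COGS = $12,020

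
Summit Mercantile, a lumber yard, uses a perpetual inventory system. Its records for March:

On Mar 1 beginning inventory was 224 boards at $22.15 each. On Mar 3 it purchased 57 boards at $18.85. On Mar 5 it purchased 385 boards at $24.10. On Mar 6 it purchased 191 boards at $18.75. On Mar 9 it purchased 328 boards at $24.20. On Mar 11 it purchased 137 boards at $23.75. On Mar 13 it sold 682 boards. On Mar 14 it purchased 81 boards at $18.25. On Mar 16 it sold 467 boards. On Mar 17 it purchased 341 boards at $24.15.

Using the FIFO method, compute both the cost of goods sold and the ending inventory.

Mar 13, 682 sold [FIFO — oldest first]: 224 @ $22.15 + 57 @ $18.85 + 385 @ $24.10 + 16 @ $18.75 = $15,614.55
Mar 16, 467 sold [FIFO — oldest first]: 175 @ $18.75 + 292 @ $24.20 = $10,347.65
Total COGS = $15,614.55 + $10,347.65 = $25,962.20
Ending inventory: 36 @ $24.20 + 137 @ $23.75 + 81 @ $18.25 + 341 @ $24.15 = $13,838.35
Check: goods available $39,800.55 = COGS $25,962.20 + ending $13,838.35

COGS = $25,962.20; ending inventory = $13,838.35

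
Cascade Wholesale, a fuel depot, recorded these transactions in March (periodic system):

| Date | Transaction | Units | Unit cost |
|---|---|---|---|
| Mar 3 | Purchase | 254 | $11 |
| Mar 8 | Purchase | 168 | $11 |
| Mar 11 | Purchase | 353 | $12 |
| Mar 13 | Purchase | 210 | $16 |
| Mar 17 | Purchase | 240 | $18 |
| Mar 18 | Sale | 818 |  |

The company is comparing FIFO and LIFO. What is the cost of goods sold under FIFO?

COGS = $9,566

FIFO COGS: 254 @ $11 + 168 @ $11 + 353 @ $12 + 43 @ $16 = $9,566
LIFO COGS: 240 @ $18 + 210 @ $16 + 353 @ $12 + 15 @ $11 = $12,081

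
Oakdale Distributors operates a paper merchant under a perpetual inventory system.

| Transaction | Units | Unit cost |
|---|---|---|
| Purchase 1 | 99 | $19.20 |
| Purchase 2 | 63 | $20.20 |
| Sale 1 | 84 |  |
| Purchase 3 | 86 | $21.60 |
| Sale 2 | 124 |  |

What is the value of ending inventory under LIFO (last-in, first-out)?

Sale 1 (84) [LIFO — newest first]: 63 @ $20.20 + 21 @ $19.20 = $1,675.80
Sale 2 (124) [LIFO — newest first]: 86 @ $21.60 + 38 @ $19.20 = $2,587.20
Total COGS = $1,675.80 + $2,587.20 = $4,263.00
Ending inventory: 40 @ $19.20 = $768.00

Ending inventory = $768.00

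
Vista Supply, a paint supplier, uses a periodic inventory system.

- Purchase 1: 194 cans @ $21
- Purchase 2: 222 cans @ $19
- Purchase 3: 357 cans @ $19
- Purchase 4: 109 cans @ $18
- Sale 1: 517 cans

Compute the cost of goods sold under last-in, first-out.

COGS = $9,714

Sale 1 (517) [LIFO — newest first]: 109 @ $18 + 357 @ $19 + 51 @ $19 = $9,714
Ending inventory: 194 @ $21 + 171 @ $19 = $7,323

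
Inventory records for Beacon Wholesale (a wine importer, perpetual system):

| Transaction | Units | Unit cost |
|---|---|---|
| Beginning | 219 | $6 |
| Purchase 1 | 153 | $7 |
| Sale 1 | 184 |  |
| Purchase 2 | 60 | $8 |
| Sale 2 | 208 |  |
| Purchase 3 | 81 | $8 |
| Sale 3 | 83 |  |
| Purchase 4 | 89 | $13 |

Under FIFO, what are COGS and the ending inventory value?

Sale 1 (184) [FIFO — oldest first]: 184 @ $6 = $1,104
Sale 2 (208) [FIFO — oldest first]: 35 @ $6 + 153 @ $7 + 20 @ $8 = $1,441
Sale 3 (83) [FIFO — oldest first]: 40 @ $8 + 43 @ $8 = $664
Total COGS = $1,104 + $1,441 + $664 = $3,209
Ending inventory: 38 @ $8 + 89 @ $13 = $1,461

COGS = $3,209; ending inventory = $1,461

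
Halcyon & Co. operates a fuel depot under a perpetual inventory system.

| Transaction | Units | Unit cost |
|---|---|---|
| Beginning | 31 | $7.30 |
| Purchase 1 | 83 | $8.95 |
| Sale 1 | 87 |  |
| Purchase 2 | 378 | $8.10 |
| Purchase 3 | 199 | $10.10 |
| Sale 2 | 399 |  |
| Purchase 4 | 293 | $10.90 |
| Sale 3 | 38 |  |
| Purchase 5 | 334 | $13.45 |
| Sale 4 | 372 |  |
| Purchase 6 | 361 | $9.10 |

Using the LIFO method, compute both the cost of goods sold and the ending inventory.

COGS = $9,722.65; ending inventory = $7,289.30

Sale 1 (87) [LIFO — newest first]: 83 @ $8.95 + 4 @ $7.30 = $772.05
Sale 2 (399) [LIFO — newest first]: 199 @ $10.10 + 200 @ $8.10 = $3,629.90
Sale 3 (38) [LIFO — newest first]: 38 @ $10.90 = $414.20
Sale 4 (372) [LIFO — newest first]: 334 @ $13.45 + 38 @ $10.90 = $4,906.50
Total COGS = $772.05 + $3,629.90 + $414.20 + $4,906.50 = $9,722.65
Ending inventory: 27 @ $7.30 + 178 @ $8.10 + 217 @ $10.90 + 361 @ $9.10 = $7,289.30
Check: goods available $17,011.95 = COGS $9,722.65 + ending $7,289.30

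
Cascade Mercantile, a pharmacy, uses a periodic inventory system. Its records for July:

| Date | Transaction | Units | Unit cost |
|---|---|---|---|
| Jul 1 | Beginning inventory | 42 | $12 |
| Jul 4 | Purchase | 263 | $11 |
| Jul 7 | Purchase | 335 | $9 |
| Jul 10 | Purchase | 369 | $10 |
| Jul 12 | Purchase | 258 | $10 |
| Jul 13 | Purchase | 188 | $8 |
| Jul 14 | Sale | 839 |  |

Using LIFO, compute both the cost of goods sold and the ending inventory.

Jul 14, 839 sold [LIFO — newest first]: 188 @ $8 + 258 @ $10 + 369 @ $10 + 24 @ $9 = $7,990
Ending inventory: 42 @ $12 + 263 @ $11 + 311 @ $9 = $6,196

COGS = $7,990; ending inventory = $6,196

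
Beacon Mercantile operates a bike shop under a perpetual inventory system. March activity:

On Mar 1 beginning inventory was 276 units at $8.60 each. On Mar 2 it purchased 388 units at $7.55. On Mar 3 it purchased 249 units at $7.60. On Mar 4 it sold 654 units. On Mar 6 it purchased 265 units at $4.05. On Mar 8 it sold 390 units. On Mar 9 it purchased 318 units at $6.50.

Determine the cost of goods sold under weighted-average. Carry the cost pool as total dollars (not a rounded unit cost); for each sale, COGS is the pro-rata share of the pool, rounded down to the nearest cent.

After Mar 1: 276 on hand, pool $2,373.60 (≈ $8.6000 each)
After Mar 2: 664 on hand, pool $5,303.00 (≈ $7.9864 each)
After Mar 3: 913 on hand, pool $7,195.40 (≈ $7.8811 each)
Mar 4, sell 654: 654/913 × $7,195.40 → $5,154.20
After Mar 6: 524 on hand, pool $3,114.45 (≈ $5.9436 each)
Mar 8, sell 390: 390/524 × $3,114.45 → $2,318.00
After Mar 9: 452 on hand, pool $2,863.45 (≈ $6.3351 each)
Total COGS = $5,154.20 + $2,318.00 = $7,472.20
Ending inventory (cost pool remaining) = $2,863.45
Check: goods available $10,335.65 = COGS $7,472.20 + ending $2,863.45

COGS = $7,472.20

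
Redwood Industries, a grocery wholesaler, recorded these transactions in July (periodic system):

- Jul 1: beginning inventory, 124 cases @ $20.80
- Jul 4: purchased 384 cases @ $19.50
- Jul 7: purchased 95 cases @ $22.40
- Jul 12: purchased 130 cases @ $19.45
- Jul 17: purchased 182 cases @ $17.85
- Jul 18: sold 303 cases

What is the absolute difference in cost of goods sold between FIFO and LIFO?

$467.55

FIFO COGS: 124 @ $20.80 + 179 @ $19.50 = $6,069.70
LIFO COGS: 182 @ $17.85 + 121 @ $19.45 = $5,602.15
Difference = |$6,069.70 − $5,602.15| = $467.55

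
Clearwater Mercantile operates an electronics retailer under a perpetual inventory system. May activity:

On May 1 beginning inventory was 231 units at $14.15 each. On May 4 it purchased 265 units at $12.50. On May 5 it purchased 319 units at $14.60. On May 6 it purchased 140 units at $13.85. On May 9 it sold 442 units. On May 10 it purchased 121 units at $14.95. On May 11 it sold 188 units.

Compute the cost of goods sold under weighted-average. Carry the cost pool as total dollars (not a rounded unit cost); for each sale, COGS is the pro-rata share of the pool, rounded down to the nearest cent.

COGS = $8,734.35

After May 1: 231 on hand, pool $3,268.65 (≈ $14.1500 each)
After May 4: 496 on hand, pool $6,581.15 (≈ $13.2684 each)
After May 5: 815 on hand, pool $11,238.55 (≈ $13.7896 each)
After May 6: 955 on hand, pool $13,177.55 (≈ $13.7985 each)
May 9, sell 442: 442/955 × $13,177.55 → $6,098.92
After May 10: 634 on hand, pool $8,887.58 (≈ $14.0183 each)
May 11, sell 188: 188/634 × $8,887.58 → $2,635.43
Total COGS = $6,098.92 + $2,635.43 = $8,734.35
Ending inventory (cost pool remaining) = $6,252.15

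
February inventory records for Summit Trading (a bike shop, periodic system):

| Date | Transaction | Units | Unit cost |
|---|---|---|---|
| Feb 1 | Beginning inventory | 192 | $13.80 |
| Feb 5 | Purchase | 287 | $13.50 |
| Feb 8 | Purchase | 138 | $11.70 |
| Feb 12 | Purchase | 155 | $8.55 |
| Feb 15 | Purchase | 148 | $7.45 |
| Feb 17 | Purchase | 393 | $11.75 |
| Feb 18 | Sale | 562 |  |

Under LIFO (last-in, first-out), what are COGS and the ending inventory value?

COGS = $5,899.90; ending inventory = $9,284.40

Feb 18, 562 sold [LIFO — newest first]: 393 @ $11.75 + 148 @ $7.45 + 21 @ $8.55 = $5,899.90
Ending inventory: 192 @ $13.80 + 287 @ $13.50 + 138 @ $11.70 + 134 @ $8.55 = $9,284.40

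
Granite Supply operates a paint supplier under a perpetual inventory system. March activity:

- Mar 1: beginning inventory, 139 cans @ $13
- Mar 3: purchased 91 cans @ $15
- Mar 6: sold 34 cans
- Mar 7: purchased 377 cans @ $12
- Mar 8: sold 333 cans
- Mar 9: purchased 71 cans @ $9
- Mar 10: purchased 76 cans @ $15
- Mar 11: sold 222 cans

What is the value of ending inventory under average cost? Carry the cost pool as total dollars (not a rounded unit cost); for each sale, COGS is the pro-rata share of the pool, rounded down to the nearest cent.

After Mar 1: 139 on hand, pool $1,807.00 (≈ $13.0000 each)
After Mar 3: 230 on hand, pool $3,172.00 (≈ $13.7913 each)
Mar 6, sell 34: 34/230 × $3,172.00 → $468.90
After Mar 7: 573 on hand, pool $7,227.10 (≈ $12.6127 each)
Mar 8, sell 333: 333/573 × $7,227.10 → $4,200.04
After Mar 9: 311 on hand, pool $3,666.06 (≈ $11.7880 each)
After Mar 10: 387 on hand, pool $4,806.06 (≈ $12.4188 each)
Mar 11, sell 222: 222/387 × $4,806.06 → $2,756.96
Total COGS = $468.90 + $4,200.04 + $2,756.96 = $7,425.90
Ending inventory (cost pool remaining) = $2,049.10

Ending inventory = $2,049.10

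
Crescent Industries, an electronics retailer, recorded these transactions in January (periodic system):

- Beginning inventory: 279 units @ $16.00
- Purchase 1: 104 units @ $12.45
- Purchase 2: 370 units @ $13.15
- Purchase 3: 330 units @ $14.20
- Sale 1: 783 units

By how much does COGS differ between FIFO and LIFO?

$465.45

FIFO COGS: 279 @ $16.00 + 104 @ $12.45 + 370 @ $13.15 + 30 @ $14.20 = $11,050.30
LIFO COGS: 330 @ $14.20 + 370 @ $13.15 + 83 @ $12.45 = $10,584.85
Difference = |$11,050.30 − $10,584.85| = $465.45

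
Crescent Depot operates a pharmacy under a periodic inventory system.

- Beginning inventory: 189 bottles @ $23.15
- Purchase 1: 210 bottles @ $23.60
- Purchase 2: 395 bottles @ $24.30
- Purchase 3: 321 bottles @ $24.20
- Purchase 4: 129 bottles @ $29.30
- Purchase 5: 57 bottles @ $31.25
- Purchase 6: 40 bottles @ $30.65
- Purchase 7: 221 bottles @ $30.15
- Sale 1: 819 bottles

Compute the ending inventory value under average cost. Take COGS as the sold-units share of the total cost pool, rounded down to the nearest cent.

Ending inventory = $19,097.36

Sale 1, sell 819: 819/1562 × $40,148.15 → $21,050.79
Ending inventory (cost pool remaining) = $19,097.36
Check: goods available $40,148.15 = COGS $21,050.79 + ending $19,097.36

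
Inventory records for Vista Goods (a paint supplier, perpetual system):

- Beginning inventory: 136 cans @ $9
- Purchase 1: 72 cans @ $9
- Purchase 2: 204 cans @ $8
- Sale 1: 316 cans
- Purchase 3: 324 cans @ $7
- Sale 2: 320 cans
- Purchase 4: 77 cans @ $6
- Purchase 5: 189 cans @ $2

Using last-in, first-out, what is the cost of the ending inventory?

Sale 1 (316) [LIFO — newest first]: 204 @ $8 + 72 @ $9 + 40 @ $9 = $2,640
Sale 2 (320) [LIFO — newest first]: 320 @ $7 = $2,240
Total COGS = $2,640 + $2,240 = $4,880
Ending inventory: 96 @ $9 + 4 @ $7 + 77 @ $6 + 189 @ $2 = $1,732

Ending inventory = $1,732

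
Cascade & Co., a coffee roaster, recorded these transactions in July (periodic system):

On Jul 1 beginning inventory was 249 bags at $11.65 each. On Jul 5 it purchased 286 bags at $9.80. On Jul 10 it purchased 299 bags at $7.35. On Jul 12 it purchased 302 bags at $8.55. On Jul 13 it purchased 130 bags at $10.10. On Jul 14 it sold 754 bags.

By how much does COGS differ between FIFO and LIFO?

FIFO COGS: 249 @ $11.65 + 286 @ $9.80 + 219 @ $7.35 = $7,313.30
LIFO COGS: 130 @ $10.10 + 302 @ $8.55 + 299 @ $7.35 + 23 @ $9.80 = $6,318.15
Difference = |$7,313.30 − $6,318.15| = $995.15

$995.15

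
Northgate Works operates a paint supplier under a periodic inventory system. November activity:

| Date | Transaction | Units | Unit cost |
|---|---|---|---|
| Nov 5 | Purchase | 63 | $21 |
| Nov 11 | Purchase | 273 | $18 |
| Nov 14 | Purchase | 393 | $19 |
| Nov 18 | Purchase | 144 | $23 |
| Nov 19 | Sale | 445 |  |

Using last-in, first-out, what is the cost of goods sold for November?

Nov 19, 445 sold [LIFO — newest first]: 144 @ $23 + 301 @ $19 = $9,031
Ending inventory: 63 @ $21 + 273 @ $18 + 92 @ $19 = $7,985

COGS = $9,031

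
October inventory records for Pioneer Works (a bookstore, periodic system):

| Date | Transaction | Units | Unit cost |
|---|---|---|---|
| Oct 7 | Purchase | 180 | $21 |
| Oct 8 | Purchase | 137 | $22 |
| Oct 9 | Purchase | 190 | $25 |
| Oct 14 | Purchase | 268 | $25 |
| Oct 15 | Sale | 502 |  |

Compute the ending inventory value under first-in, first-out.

Oct 15, 502 sold [FIFO — oldest first]: 180 @ $21 + 137 @ $22 + 185 @ $25 = $11,419
Ending inventory: 5 @ $25 + 268 @ $25 = $6,825

Ending inventory = $6,825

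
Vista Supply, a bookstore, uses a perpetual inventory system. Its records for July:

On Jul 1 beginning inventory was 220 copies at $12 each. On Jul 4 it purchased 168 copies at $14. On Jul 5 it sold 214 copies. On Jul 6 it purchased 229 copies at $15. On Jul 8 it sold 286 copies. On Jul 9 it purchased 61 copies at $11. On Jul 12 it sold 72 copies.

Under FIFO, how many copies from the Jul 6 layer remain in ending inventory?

45

Jul 5, 214 sold [FIFO — oldest first]: 214 @ $12 = $2,568
Jul 8, 286 sold [FIFO — oldest first]: 6 @ $12 + 168 @ $14 + 112 @ $15 = $4,104
Jul 12, 72 sold [FIFO — oldest first]: 72 @ $15 = $1,080
Total COGS = $2,568 + $4,104 + $1,080 = $7,752
Ending inventory: 45 @ $15 + 61 @ $11 = $1,346
Check: goods available $9,098 = COGS $7,752 + ending $1,346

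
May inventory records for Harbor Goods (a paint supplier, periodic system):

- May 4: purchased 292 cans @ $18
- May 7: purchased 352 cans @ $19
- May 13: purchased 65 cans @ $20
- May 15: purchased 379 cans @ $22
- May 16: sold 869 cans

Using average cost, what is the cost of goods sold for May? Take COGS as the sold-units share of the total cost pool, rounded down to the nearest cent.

May 16, sell 869: 869/1088 × $21,582.00 → $17,237.82
Ending inventory (cost pool remaining) = $4,344.18

COGS = $17,237.82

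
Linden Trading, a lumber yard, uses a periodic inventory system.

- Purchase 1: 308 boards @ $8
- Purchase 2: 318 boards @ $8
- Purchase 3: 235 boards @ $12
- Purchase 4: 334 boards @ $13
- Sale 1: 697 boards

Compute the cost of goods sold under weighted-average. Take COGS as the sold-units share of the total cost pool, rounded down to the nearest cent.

Sale 1, sell 697: 697/1195 × $12,170.00 → $7,098.31
Ending inventory (cost pool remaining) = $5,071.69
Check: goods available $12,170.00 = COGS $7,098.31 + ending $5,071.69

COGS = $7,098.31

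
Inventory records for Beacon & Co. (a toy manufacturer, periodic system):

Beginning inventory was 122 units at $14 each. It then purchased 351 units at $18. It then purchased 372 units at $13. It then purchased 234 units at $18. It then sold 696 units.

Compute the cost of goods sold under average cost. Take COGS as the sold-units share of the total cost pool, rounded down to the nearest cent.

COGS = $11,013.44

Sale 1, sell 696: 696/1079 × $17,074.00 → $11,013.44
Ending inventory (cost pool remaining) = $6,060.56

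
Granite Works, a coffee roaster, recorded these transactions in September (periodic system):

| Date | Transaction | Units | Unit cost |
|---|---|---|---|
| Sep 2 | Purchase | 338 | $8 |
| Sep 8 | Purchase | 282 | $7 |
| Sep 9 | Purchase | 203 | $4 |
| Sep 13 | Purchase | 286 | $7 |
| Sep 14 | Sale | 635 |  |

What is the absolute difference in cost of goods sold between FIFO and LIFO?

$902

FIFO COGS: 338 @ $8 + 282 @ $7 + 15 @ $4 = $4,738
LIFO COGS: 286 @ $7 + 203 @ $4 + 146 @ $7 = $3,836
Difference = |$4,738 − $3,836| = $902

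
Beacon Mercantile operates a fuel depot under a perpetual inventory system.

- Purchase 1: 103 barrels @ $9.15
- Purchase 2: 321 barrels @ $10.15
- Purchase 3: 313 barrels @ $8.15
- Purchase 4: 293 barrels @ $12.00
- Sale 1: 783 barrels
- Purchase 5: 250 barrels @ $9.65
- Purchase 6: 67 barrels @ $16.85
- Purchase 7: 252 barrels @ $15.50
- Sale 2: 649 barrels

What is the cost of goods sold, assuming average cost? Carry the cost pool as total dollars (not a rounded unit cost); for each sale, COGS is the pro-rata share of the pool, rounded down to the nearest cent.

COGS = $15,686.91

After Purchase 1: 103 on hand, pool $942.45 (≈ $9.1500 each)
After Purchase 2: 424 on hand, pool $4,200.60 (≈ $9.9071 each)
After Purchase 3: 737 on hand, pool $6,751.55 (≈ $9.1609 each)
After Purchase 4: 1030 on hand, pool $10,267.55 (≈ $9.9685 each)
Sale 1, sell 783: 783/1030 × $10,267.55 → $7,805.33
After Purchase 5: 497 on hand, pool $4,874.72 (≈ $9.8083 each)
After Purchase 6: 564 on hand, pool $6,003.67 (≈ $10.6448 each)
After Purchase 7: 816 on hand, pool $9,909.67 (≈ $12.1442 each)
Sale 2, sell 649: 649/816 × $9,909.67 → $7,881.58
Total COGS = $7,805.33 + $7,881.58 = $15,686.91
Ending inventory (cost pool remaining) = $2,028.09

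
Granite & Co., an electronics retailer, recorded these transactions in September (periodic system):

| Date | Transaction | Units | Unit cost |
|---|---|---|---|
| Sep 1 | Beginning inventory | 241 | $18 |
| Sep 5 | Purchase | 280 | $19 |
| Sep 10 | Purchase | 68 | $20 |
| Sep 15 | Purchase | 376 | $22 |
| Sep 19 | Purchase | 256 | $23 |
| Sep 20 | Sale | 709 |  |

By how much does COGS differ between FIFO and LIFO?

$2,033

FIFO COGS: 241 @ $18 + 280 @ $19 + 68 @ $20 + 120 @ $22 = $13,658
LIFO COGS: 256 @ $23 + 376 @ $22 + 68 @ $20 + 9 @ $19 = $15,691
Difference = |$13,658 − $15,691| = $2,033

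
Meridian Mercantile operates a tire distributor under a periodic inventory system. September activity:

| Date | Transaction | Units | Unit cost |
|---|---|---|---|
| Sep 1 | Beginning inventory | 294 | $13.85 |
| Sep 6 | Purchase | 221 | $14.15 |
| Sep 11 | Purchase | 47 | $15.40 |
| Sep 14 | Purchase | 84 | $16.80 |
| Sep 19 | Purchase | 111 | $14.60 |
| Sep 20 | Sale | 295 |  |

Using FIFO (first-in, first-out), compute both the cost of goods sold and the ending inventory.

Sep 20, 295 sold [FIFO — oldest first]: 294 @ $13.85 + 1 @ $14.15 = $4,086.05
Ending inventory: 220 @ $14.15 + 47 @ $15.40 + 84 @ $16.80 + 111 @ $14.60 = $6,868.60

COGS = $4,086.05; ending inventory = $6,868.60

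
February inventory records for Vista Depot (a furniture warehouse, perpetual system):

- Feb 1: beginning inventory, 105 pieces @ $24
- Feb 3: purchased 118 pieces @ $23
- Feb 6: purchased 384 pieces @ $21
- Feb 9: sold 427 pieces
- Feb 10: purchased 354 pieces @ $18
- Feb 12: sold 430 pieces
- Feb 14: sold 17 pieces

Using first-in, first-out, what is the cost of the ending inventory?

Feb 9, 427 sold [FIFO — oldest first]: 105 @ $24 + 118 @ $23 + 204 @ $21 = $9,518
Feb 12, 430 sold [FIFO — oldest first]: 180 @ $21 + 250 @ $18 = $8,280
Feb 14, 17 sold [FIFO — oldest first]: 17 @ $18 = $306
Total COGS = $9,518 + $8,280 + $306 = $18,104
Ending inventory: 87 @ $18 = $1,566
Check: goods available $19,670 = COGS $18,104 + ending $1,566

Ending inventory = $1,566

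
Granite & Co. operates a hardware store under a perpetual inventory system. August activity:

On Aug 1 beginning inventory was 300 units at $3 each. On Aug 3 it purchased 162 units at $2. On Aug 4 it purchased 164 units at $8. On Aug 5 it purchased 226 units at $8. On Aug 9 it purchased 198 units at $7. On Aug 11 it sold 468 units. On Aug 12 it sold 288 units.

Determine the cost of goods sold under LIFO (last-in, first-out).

Aug 11, 468 sold [LIFO — newest first]: 198 @ $7 + 226 @ $8 + 44 @ $8 = $3,546
Aug 12, 288 sold [LIFO — newest first]: 120 @ $8 + 162 @ $2 + 6 @ $3 = $1,302
Total COGS = $3,546 + $1,302 = $4,848
Ending inventory: 294 @ $3 = $882

COGS = $4,848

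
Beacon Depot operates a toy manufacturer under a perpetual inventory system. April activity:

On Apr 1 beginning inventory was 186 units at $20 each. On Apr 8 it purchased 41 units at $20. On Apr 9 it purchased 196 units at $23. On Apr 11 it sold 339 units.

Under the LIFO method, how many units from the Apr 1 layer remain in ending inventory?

Apr 11, 339 sold [LIFO — newest first]: 196 @ $23 + 41 @ $20 + 102 @ $20 = $7,368
Ending inventory: 84 @ $20 = $1,680

84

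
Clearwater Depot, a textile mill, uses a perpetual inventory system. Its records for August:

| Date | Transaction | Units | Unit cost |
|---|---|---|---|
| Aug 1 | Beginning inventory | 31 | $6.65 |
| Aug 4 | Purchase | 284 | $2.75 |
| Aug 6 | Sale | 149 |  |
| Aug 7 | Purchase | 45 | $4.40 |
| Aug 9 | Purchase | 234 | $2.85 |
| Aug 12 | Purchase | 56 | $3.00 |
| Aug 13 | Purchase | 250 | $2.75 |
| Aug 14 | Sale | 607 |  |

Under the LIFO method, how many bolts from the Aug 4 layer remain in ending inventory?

113

Aug 6, 149 sold [LIFO — newest first]: 149 @ $2.75 = $409.75
Aug 14, 607 sold [LIFO — newest first]: 250 @ $2.75 + 56 @ $3.00 + 234 @ $2.85 + 45 @ $4.40 + 22 @ $2.75 = $1,780.90
Total COGS = $409.75 + $1,780.90 = $2,190.65
Ending inventory: 31 @ $6.65 + 113 @ $2.75 = $516.90
Check: goods available $2,707.55 = COGS $2,190.65 + ending $516.90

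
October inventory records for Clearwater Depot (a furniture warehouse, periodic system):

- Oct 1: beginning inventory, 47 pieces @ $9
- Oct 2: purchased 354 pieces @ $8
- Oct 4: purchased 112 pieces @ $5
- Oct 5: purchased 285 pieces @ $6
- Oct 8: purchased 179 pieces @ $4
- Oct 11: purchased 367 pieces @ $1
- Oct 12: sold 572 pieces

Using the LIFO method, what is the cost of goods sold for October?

COGS = $1,239

Oct 12, 572 sold [LIFO — newest first]: 367 @ $1 + 179 @ $4 + 26 @ $6 = $1,239
Ending inventory: 47 @ $9 + 354 @ $8 + 112 @ $5 + 259 @ $6 = $5,369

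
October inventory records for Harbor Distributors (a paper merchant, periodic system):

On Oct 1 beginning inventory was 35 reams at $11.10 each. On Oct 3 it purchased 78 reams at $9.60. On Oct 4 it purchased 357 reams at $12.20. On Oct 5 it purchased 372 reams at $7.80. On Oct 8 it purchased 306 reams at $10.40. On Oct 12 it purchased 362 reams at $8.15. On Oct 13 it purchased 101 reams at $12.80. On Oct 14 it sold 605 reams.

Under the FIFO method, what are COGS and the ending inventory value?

COGS = $6,545.70; ending inventory = $9,274.10

Oct 14, 605 sold [FIFO — oldest first]: 35 @ $11.10 + 78 @ $9.60 + 357 @ $12.20 + 135 @ $7.80 = $6,545.70
Ending inventory: 237 @ $7.80 + 306 @ $10.40 + 362 @ $8.15 + 101 @ $12.80 = $9,274.10
Check: goods available $15,819.80 = COGS $6,545.70 + ending $9,274.10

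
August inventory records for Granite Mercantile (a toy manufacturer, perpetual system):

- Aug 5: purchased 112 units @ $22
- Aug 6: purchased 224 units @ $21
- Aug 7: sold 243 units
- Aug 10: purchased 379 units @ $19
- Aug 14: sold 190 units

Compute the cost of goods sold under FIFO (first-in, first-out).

Aug 7, 243 sold [FIFO — oldest first]: 112 @ $22 + 131 @ $21 = $5,215
Aug 14, 190 sold [FIFO — oldest first]: 93 @ $21 + 97 @ $19 = $3,796
Total COGS = $5,215 + $3,796 = $9,011
Ending inventory: 282 @ $19 = $5,358
Check: goods available $14,369 = COGS $9,011 + ending $5,358

COGS = $9,011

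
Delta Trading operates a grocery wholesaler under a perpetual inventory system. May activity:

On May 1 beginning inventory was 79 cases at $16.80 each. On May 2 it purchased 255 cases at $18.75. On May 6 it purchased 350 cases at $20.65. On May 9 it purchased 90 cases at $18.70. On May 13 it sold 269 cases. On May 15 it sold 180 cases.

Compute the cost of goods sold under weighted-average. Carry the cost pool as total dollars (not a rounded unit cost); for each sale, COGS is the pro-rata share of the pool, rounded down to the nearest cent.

COGS = $8,712.54

After May 1: 79 on hand, pool $1,327.20 (≈ $16.8000 each)
After May 2: 334 on hand, pool $6,108.45 (≈ $18.2888 each)
After May 6: 684 on hand, pool $13,335.95 (≈ $19.4970 each)
After May 9: 774 on hand, pool $15,018.95 (≈ $19.4043 each)
May 13, sell 269: 269/774 × $15,018.95 → $5,219.76
May 15, sell 180: 180/505 × $9,799.19 → $3,492.78
Total COGS = $5,219.76 + $3,492.78 = $8,712.54
Ending inventory (cost pool remaining) = $6,306.41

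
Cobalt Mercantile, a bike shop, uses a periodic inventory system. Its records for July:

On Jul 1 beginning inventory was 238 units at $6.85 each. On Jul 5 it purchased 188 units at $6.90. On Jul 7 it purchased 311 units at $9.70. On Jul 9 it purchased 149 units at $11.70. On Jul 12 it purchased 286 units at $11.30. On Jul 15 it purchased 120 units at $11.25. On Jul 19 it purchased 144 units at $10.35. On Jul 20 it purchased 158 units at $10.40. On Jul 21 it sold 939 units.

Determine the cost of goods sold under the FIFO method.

COGS = $8,286.40

Jul 21, 939 sold [FIFO — oldest first]: 238 @ $6.85 + 188 @ $6.90 + 311 @ $9.70 + 149 @ $11.70 + 53 @ $11.30 = $8,286.40
Ending inventory: 233 @ $11.30 + 120 @ $11.25 + 144 @ $10.35 + 158 @ $10.40 = $7,116.50
Check: goods available $15,402.90 = COGS $8,286.40 + ending $7,116.50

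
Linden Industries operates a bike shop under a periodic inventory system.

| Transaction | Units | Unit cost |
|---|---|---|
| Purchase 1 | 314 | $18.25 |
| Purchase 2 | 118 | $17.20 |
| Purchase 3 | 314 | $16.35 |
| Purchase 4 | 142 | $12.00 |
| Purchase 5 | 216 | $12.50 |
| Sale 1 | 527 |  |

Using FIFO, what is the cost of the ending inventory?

Ending inventory = $7,984.65

Sale 1 (527) [FIFO — oldest first]: 314 @ $18.25 + 118 @ $17.20 + 95 @ $16.35 = $9,313.35
Ending inventory: 219 @ $16.35 + 142 @ $12.00 + 216 @ $12.50 = $7,984.65
Check: goods available $17,298.00 = COGS $9,313.35 + ending $7,984.65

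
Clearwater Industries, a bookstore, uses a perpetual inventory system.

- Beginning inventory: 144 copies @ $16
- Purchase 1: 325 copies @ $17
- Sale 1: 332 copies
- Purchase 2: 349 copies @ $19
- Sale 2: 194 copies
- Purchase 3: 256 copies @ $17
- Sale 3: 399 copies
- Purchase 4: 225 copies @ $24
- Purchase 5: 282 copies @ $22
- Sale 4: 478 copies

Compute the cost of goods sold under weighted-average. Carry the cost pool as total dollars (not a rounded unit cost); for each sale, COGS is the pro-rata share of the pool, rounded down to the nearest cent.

After Beginning: 144 on hand, pool $2,304.00 (≈ $16.0000 each)
After Purchase 1: 469 on hand, pool $7,829.00 (≈ $16.6930 each)
Sale 1, sell 332: 332/469 × $7,829.00 → $5,542.06
After Purchase 2: 486 on hand, pool $8,917.94 (≈ $18.3497 each)
Sale 2, sell 194: 194/486 × $8,917.94 → $3,559.83
After Purchase 3: 548 on hand, pool $9,710.11 (≈ $17.7192 each)
Sale 3, sell 399: 399/548 × $9,710.11 → $7,069.95
After Purchase 4: 374 on hand, pool $8,040.16 (≈ $21.4978 each)
After Purchase 5: 656 on hand, pool $14,244.16 (≈ $21.7137 each)
Sale 4, sell 478: 478/656 × $14,244.16 → $10,379.12
Total COGS = $5,542.06 + $3,559.83 + $7,069.95 + $10,379.12 = $26,550.96
Ending inventory (cost pool remaining) = $3,865.04

COGS = $26,550.96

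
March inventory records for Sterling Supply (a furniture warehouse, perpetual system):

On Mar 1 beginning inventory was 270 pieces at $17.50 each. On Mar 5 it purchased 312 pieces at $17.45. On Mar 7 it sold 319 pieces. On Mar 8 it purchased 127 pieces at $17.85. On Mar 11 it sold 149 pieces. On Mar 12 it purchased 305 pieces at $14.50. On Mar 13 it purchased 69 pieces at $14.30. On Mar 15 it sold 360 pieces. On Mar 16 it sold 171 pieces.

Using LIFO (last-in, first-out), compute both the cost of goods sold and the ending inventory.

COGS = $16,375.55; ending inventory = $1,470.00

Mar 7, 319 sold [LIFO — newest first]: 312 @ $17.45 + 7 @ $17.50 = $5,566.90
Mar 11, 149 sold [LIFO — newest first]: 127 @ $17.85 + 22 @ $17.50 = $2,651.95
Mar 15, 360 sold [LIFO — newest first]: 69 @ $14.30 + 291 @ $14.50 = $5,206.20
Mar 16, 171 sold [LIFO — newest first]: 14 @ $14.50 + 157 @ $17.50 = $2,950.50
Total COGS = $5,566.90 + $2,651.95 + $5,206.20 + $2,950.50 = $16,375.55
Ending inventory: 84 @ $17.50 = $1,470.00
Check: goods available $17,845.55 = COGS $16,375.55 + ending $1,470.00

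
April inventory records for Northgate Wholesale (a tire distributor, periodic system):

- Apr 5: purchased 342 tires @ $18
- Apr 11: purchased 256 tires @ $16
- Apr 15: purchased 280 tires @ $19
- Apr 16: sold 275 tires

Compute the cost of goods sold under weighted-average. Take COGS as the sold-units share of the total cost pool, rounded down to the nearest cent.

Apr 16, sell 275: 275/878 × $15,572.00 → $4,877.33
Ending inventory (cost pool remaining) = $10,694.67
Check: goods available $15,572.00 = COGS $4,877.33 + ending $10,694.67

COGS = $4,877.33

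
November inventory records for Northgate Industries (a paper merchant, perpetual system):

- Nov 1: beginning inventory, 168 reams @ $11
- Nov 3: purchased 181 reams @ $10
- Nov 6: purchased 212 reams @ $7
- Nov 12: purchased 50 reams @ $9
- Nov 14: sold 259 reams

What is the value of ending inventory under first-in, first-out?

Nov 14, 259 sold [FIFO — oldest first]: 168 @ $11 + 91 @ $10 = $2,758
Ending inventory: 90 @ $10 + 212 @ $7 + 50 @ $9 = $2,834

Ending inventory = $2,834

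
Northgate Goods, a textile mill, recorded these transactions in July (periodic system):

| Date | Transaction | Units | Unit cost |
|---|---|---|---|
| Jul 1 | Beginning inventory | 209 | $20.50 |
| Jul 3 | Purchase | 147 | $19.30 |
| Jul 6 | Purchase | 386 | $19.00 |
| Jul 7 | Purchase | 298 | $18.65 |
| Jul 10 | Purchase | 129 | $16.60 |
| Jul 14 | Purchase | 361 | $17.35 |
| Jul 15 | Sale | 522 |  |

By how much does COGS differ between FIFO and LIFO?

FIFO COGS: 209 @ $20.50 + 147 @ $19.30 + 166 @ $19.00 = $10,275.60
LIFO COGS: 361 @ $17.35 + 129 @ $16.60 + 32 @ $18.65 = $9,001.55
Difference = |$10,275.60 − $9,001.55| = $1,274.05

$1,274.05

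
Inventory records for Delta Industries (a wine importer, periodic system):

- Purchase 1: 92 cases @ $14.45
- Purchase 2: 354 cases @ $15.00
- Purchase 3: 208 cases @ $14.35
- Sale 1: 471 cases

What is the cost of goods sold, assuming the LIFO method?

COGS = $6,929.80

Sale 1 (471) [LIFO — newest first]: 208 @ $14.35 + 263 @ $15.00 = $6,929.80
Ending inventory: 92 @ $14.45 + 91 @ $15.00 = $2,694.40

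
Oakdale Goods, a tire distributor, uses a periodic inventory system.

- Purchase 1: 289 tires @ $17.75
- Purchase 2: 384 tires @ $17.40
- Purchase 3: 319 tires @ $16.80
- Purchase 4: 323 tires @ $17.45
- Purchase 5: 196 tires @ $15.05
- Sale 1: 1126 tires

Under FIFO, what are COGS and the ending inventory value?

COGS = $19,508.85; ending inventory = $6,247.85

Sale 1 (1126) [FIFO — oldest first]: 289 @ $17.75 + 384 @ $17.40 + 319 @ $16.80 + 134 @ $17.45 = $19,508.85
Ending inventory: 189 @ $17.45 + 196 @ $15.05 = $6,247.85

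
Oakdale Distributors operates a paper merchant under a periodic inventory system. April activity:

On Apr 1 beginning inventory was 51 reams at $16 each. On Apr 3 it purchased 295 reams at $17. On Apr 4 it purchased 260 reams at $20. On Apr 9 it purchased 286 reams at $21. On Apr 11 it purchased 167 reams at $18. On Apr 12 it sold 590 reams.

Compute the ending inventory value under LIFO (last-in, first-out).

Apr 12, 590 sold [LIFO — newest first]: 167 @ $18 + 286 @ $21 + 137 @ $20 = $11,752
Ending inventory: 51 @ $16 + 295 @ $17 + 123 @ $20 = $8,291

Ending inventory = $8,291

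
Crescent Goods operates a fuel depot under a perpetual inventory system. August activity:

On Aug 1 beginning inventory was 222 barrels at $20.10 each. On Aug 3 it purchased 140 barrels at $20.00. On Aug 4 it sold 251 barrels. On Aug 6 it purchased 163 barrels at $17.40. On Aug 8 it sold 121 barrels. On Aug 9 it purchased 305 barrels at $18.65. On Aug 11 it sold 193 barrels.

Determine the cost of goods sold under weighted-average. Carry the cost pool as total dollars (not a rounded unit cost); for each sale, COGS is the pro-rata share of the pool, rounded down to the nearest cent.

After Aug 1: 222 on hand, pool $4,462.20 (≈ $20.1000 each)
After Aug 3: 362 on hand, pool $7,262.20 (≈ $20.0613 each)
Aug 4, sell 251: 251/362 × $7,262.20 → $5,035.39
After Aug 6: 274 on hand, pool $5,063.01 (≈ $18.4781 each)
Aug 8, sell 121: 121/274 × $5,063.01 → $2,235.85
After Aug 9: 458 on hand, pool $8,515.41 (≈ $18.5926 each)
Aug 11, sell 193: 193/458 × $8,515.41 → $3,588.37
Total COGS = $5,035.39 + $2,235.85 + $3,588.37 = $10,859.61
Ending inventory (cost pool remaining) = $4,927.04
Check: goods available $15,786.65 = COGS $10,859.61 + ending $4,927.04

COGS = $10,859.61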